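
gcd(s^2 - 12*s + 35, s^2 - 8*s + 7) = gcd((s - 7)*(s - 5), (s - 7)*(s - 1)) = s - 7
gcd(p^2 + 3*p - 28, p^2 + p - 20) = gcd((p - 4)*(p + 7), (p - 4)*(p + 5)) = p - 4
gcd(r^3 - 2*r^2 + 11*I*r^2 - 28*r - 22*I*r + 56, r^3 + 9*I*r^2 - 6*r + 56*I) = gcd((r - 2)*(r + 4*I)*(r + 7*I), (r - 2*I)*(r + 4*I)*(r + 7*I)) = r^2 + 11*I*r - 28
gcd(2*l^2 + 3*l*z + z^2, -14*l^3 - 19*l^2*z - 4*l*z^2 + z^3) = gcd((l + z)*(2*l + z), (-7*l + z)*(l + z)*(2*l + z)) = 2*l^2 + 3*l*z + z^2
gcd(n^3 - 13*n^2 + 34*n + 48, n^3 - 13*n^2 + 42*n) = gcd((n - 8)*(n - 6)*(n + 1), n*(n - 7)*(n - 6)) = n - 6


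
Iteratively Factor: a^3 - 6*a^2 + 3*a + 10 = (a - 2)*(a^2 - 4*a - 5) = (a - 5)*(a - 2)*(a + 1)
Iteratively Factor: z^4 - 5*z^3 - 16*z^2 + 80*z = (z)*(z^3 - 5*z^2 - 16*z + 80) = z*(z - 4)*(z^2 - z - 20) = z*(z - 4)*(z + 4)*(z - 5)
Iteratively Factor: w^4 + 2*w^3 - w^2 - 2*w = (w)*(w^3 + 2*w^2 - w - 2) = w*(w + 1)*(w^2 + w - 2) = w*(w - 1)*(w + 1)*(w + 2)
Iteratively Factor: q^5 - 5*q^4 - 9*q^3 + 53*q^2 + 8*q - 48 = (q - 1)*(q^4 - 4*q^3 - 13*q^2 + 40*q + 48) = (q - 1)*(q + 1)*(q^3 - 5*q^2 - 8*q + 48) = (q - 1)*(q + 1)*(q + 3)*(q^2 - 8*q + 16) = (q - 4)*(q - 1)*(q + 1)*(q + 3)*(q - 4)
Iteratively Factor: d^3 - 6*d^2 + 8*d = (d - 4)*(d^2 - 2*d) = d*(d - 4)*(d - 2)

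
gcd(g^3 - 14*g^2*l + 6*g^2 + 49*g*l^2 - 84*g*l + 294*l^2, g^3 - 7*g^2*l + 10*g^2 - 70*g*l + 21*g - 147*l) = g - 7*l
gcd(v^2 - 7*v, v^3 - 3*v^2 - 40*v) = v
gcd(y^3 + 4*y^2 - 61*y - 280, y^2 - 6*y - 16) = y - 8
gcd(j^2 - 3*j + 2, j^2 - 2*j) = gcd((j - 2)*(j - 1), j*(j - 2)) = j - 2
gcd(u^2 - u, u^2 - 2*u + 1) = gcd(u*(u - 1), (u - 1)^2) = u - 1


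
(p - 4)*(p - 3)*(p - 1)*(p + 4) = p^4 - 4*p^3 - 13*p^2 + 64*p - 48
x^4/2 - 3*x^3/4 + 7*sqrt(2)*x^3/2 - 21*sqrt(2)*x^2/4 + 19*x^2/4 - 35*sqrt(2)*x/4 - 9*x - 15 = (x/2 + sqrt(2)/2)*(x - 5/2)*(x + 1)*(x + 6*sqrt(2))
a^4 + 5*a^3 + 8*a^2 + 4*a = a*(a + 1)*(a + 2)^2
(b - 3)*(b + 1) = b^2 - 2*b - 3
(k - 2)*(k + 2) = k^2 - 4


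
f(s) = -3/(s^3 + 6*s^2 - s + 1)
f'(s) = -3*(-3*s^2 - 12*s + 1)/(s^3 + 6*s^2 - s + 1)^2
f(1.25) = -0.27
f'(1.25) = 0.46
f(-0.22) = -2.00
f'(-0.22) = -4.66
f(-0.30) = -1.65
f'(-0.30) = -3.95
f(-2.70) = -0.11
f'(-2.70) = -0.04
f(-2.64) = -0.11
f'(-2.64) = -0.05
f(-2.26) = -0.13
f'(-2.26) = -0.08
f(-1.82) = -0.18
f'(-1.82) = -0.14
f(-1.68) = -0.20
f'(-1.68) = -0.17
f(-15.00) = 0.00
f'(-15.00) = 0.00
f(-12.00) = 0.00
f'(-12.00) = 0.00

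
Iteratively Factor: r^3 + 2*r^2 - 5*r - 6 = (r + 1)*(r^2 + r - 6) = (r + 1)*(r + 3)*(r - 2)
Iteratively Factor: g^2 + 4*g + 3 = (g + 3)*(g + 1)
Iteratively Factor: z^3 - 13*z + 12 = (z + 4)*(z^2 - 4*z + 3) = (z - 3)*(z + 4)*(z - 1)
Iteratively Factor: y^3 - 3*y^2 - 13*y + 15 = (y + 3)*(y^2 - 6*y + 5) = (y - 5)*(y + 3)*(y - 1)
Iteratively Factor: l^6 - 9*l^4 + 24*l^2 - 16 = (l + 2)*(l^5 - 2*l^4 - 5*l^3 + 10*l^2 + 4*l - 8) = (l + 1)*(l + 2)*(l^4 - 3*l^3 - 2*l^2 + 12*l - 8) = (l - 2)*(l + 1)*(l + 2)*(l^3 - l^2 - 4*l + 4) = (l - 2)*(l - 1)*(l + 1)*(l + 2)*(l^2 - 4) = (l - 2)*(l - 1)*(l + 1)*(l + 2)^2*(l - 2)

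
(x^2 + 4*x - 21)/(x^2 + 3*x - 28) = (x - 3)/(x - 4)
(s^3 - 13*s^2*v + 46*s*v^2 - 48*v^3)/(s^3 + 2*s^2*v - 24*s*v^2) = (s^3 - 13*s^2*v + 46*s*v^2 - 48*v^3)/(s*(s^2 + 2*s*v - 24*v^2))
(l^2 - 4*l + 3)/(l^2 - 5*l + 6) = (l - 1)/(l - 2)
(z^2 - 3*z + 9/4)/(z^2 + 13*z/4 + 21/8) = 2*(4*z^2 - 12*z + 9)/(8*z^2 + 26*z + 21)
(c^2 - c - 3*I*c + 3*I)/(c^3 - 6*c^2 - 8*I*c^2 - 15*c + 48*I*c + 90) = (c - 1)/(c^2 - c*(6 + 5*I) + 30*I)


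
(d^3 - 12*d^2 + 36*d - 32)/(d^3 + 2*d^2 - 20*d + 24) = (d - 8)/(d + 6)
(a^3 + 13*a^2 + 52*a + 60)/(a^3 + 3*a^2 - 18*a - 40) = (a + 6)/(a - 4)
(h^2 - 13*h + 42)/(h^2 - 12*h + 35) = (h - 6)/(h - 5)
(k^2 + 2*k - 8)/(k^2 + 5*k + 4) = (k - 2)/(k + 1)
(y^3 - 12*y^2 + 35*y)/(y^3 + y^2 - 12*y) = (y^2 - 12*y + 35)/(y^2 + y - 12)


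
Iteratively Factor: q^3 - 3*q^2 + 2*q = (q - 2)*(q^2 - q) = q*(q - 2)*(q - 1)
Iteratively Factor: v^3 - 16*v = (v)*(v^2 - 16) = v*(v - 4)*(v + 4)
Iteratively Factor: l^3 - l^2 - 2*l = (l)*(l^2 - l - 2) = l*(l - 2)*(l + 1)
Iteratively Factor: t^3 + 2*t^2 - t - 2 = (t + 2)*(t^2 - 1) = (t - 1)*(t + 2)*(t + 1)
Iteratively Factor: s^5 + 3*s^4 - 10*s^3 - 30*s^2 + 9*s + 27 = (s - 3)*(s^4 + 6*s^3 + 8*s^2 - 6*s - 9) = (s - 3)*(s + 1)*(s^3 + 5*s^2 + 3*s - 9) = (s - 3)*(s - 1)*(s + 1)*(s^2 + 6*s + 9) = (s - 3)*(s - 1)*(s + 1)*(s + 3)*(s + 3)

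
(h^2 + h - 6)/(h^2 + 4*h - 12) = (h + 3)/(h + 6)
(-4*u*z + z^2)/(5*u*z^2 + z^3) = (-4*u + z)/(z*(5*u + z))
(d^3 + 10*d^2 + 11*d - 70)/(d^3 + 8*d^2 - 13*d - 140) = (d - 2)/(d - 4)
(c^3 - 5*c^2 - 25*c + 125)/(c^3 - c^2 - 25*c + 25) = (c - 5)/(c - 1)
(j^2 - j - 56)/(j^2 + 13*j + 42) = (j - 8)/(j + 6)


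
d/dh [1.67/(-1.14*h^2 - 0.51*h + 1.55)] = (3.8076*h + 0.8517)/(1.14*h^2 + 0.51*h - 1.55)^2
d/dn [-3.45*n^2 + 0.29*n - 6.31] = 0.29 - 6.9*n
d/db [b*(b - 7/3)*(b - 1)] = 3*b^2 - 20*b/3 + 7/3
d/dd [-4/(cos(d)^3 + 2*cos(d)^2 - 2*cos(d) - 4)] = 4*(-3*cos(d)^2 - 4*cos(d) + 2)*sin(d)/((sin(d)^2 + 1)^2*(cos(d) + 2)^2)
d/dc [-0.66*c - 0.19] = -0.660000000000000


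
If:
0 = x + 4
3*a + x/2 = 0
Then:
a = 2/3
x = -4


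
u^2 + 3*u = u*(u + 3)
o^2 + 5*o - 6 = (o - 1)*(o + 6)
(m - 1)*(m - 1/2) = m^2 - 3*m/2 + 1/2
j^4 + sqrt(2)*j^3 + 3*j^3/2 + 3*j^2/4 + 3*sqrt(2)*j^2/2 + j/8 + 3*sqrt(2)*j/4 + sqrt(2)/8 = (j + 1/2)^3*(j + sqrt(2))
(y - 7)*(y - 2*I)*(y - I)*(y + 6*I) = y^4 - 7*y^3 + 3*I*y^3 + 16*y^2 - 21*I*y^2 - 112*y - 12*I*y + 84*I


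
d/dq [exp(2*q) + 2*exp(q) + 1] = 2*(exp(q) + 1)*exp(q)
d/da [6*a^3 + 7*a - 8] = 18*a^2 + 7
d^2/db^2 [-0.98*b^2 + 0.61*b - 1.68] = -1.96000000000000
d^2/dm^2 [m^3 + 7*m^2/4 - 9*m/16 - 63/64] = 6*m + 7/2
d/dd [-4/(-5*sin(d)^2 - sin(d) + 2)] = -4*(10*sin(d) + 1)*cos(d)/(5*sin(d)^2 + sin(d) - 2)^2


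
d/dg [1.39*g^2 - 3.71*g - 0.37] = 2.78*g - 3.71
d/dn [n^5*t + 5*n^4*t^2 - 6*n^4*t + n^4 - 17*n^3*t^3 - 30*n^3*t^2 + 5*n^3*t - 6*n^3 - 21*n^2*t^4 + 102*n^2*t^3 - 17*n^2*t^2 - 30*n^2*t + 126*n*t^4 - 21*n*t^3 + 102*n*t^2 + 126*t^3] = 5*n^4*t + 20*n^3*t^2 - 24*n^3*t + 4*n^3 - 51*n^2*t^3 - 90*n^2*t^2 + 15*n^2*t - 18*n^2 - 42*n*t^4 + 204*n*t^3 - 34*n*t^2 - 60*n*t + 126*t^4 - 21*t^3 + 102*t^2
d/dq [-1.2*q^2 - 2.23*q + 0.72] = -2.4*q - 2.23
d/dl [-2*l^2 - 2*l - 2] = -4*l - 2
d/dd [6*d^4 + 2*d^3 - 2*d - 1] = 24*d^3 + 6*d^2 - 2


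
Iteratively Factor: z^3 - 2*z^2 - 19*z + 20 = (z - 1)*(z^2 - z - 20) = (z - 5)*(z - 1)*(z + 4)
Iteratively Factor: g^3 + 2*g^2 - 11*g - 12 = (g + 1)*(g^2 + g - 12) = (g - 3)*(g + 1)*(g + 4)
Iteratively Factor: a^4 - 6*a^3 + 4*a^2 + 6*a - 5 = (a - 1)*(a^3 - 5*a^2 - a + 5) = (a - 1)*(a + 1)*(a^2 - 6*a + 5) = (a - 1)^2*(a + 1)*(a - 5)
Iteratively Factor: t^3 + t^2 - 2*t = (t)*(t^2 + t - 2) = t*(t - 1)*(t + 2)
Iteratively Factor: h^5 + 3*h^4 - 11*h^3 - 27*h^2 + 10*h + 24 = (h + 1)*(h^4 + 2*h^3 - 13*h^2 - 14*h + 24) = (h - 1)*(h + 1)*(h^3 + 3*h^2 - 10*h - 24) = (h - 1)*(h + 1)*(h + 4)*(h^2 - h - 6) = (h - 3)*(h - 1)*(h + 1)*(h + 4)*(h + 2)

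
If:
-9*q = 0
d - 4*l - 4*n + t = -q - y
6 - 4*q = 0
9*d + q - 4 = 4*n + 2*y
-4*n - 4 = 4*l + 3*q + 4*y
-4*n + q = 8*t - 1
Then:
No Solution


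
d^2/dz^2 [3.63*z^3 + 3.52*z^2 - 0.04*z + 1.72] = 21.78*z + 7.04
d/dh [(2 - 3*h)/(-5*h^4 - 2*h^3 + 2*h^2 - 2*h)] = (-45*h^4 + 28*h^3 + 18*h^2 - 8*h + 4)/(h^2*(25*h^6 + 20*h^5 - 16*h^4 + 12*h^3 + 12*h^2 - 8*h + 4))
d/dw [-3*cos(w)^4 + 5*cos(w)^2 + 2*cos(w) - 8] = 2*(6*cos(w)^3 - 5*cos(w) - 1)*sin(w)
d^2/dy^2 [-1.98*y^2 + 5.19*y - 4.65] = -3.96000000000000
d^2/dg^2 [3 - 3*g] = 0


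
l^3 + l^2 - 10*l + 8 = (l - 2)*(l - 1)*(l + 4)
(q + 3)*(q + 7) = q^2 + 10*q + 21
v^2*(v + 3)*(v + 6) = v^4 + 9*v^3 + 18*v^2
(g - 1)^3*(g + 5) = g^4 + 2*g^3 - 12*g^2 + 14*g - 5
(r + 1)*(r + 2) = r^2 + 3*r + 2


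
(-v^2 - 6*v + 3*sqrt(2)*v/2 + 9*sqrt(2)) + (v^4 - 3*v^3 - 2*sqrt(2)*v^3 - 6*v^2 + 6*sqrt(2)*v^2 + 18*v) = v^4 - 3*v^3 - 2*sqrt(2)*v^3 - 7*v^2 + 6*sqrt(2)*v^2 + 3*sqrt(2)*v/2 + 12*v + 9*sqrt(2)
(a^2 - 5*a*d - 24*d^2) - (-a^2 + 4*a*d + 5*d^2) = 2*a^2 - 9*a*d - 29*d^2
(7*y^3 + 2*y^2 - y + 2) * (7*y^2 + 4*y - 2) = 49*y^5 + 42*y^4 - 13*y^3 + 6*y^2 + 10*y - 4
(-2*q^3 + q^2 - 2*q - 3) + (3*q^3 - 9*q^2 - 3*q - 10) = q^3 - 8*q^2 - 5*q - 13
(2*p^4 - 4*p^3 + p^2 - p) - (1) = 2*p^4 - 4*p^3 + p^2 - p - 1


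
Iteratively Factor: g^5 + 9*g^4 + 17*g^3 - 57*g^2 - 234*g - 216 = (g + 3)*(g^4 + 6*g^3 - g^2 - 54*g - 72) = (g - 3)*(g + 3)*(g^3 + 9*g^2 + 26*g + 24) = (g - 3)*(g + 3)*(g + 4)*(g^2 + 5*g + 6) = (g - 3)*(g + 3)^2*(g + 4)*(g + 2)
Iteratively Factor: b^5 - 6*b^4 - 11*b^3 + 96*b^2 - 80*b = (b)*(b^4 - 6*b^3 - 11*b^2 + 96*b - 80) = b*(b - 1)*(b^3 - 5*b^2 - 16*b + 80) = b*(b - 4)*(b - 1)*(b^2 - b - 20) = b*(b - 4)*(b - 1)*(b + 4)*(b - 5)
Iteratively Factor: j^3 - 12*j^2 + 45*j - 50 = (j - 2)*(j^2 - 10*j + 25) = (j - 5)*(j - 2)*(j - 5)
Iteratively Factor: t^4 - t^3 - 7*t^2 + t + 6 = (t - 1)*(t^3 - 7*t - 6) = (t - 1)*(t + 1)*(t^2 - t - 6) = (t - 1)*(t + 1)*(t + 2)*(t - 3)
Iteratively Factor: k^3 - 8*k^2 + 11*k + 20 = (k - 5)*(k^2 - 3*k - 4) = (k - 5)*(k + 1)*(k - 4)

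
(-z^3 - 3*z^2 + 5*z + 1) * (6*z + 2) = -6*z^4 - 20*z^3 + 24*z^2 + 16*z + 2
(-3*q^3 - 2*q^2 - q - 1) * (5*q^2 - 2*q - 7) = -15*q^5 - 4*q^4 + 20*q^3 + 11*q^2 + 9*q + 7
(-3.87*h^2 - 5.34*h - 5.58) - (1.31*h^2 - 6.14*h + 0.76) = -5.18*h^2 + 0.8*h - 6.34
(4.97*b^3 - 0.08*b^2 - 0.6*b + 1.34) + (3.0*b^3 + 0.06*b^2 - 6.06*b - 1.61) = 7.97*b^3 - 0.02*b^2 - 6.66*b - 0.27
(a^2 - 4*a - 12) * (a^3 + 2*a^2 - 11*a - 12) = a^5 - 2*a^4 - 31*a^3 + 8*a^2 + 180*a + 144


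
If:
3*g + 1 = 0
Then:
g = -1/3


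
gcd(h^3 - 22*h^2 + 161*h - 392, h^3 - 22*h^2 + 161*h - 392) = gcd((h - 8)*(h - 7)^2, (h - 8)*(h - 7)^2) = h^3 - 22*h^2 + 161*h - 392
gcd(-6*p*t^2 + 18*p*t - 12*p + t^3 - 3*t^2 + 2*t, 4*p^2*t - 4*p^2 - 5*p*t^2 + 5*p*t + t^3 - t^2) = t - 1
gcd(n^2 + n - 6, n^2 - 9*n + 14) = n - 2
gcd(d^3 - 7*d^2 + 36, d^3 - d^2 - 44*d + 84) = d - 6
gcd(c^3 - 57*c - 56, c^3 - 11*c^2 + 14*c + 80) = c - 8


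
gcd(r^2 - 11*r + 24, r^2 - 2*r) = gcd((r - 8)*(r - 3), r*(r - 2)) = 1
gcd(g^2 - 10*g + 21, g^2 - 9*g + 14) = g - 7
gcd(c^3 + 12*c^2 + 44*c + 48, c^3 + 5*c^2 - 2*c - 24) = c + 4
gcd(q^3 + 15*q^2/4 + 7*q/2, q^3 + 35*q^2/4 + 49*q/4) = q^2 + 7*q/4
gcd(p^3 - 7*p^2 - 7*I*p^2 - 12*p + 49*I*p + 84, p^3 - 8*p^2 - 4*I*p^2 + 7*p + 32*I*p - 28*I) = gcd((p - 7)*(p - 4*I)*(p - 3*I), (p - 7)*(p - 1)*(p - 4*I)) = p^2 + p*(-7 - 4*I) + 28*I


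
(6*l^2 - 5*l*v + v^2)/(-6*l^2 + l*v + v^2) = (-3*l + v)/(3*l + v)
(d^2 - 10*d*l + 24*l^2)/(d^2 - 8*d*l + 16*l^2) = (d - 6*l)/(d - 4*l)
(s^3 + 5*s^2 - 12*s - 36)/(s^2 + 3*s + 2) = (s^2 + 3*s - 18)/(s + 1)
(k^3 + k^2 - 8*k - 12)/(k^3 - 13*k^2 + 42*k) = (k^3 + k^2 - 8*k - 12)/(k*(k^2 - 13*k + 42))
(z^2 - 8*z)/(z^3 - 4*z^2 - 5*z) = (8 - z)/(-z^2 + 4*z + 5)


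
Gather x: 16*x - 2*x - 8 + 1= 14*x - 7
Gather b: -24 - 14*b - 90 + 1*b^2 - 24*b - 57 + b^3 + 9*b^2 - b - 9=b^3 + 10*b^2 - 39*b - 180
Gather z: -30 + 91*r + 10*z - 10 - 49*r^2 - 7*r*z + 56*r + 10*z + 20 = -49*r^2 + 147*r + z*(20 - 7*r) - 20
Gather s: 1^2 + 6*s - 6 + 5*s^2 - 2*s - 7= 5*s^2 + 4*s - 12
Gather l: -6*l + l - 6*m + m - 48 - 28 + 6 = -5*l - 5*m - 70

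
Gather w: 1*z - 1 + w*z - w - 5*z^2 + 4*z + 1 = w*(z - 1) - 5*z^2 + 5*z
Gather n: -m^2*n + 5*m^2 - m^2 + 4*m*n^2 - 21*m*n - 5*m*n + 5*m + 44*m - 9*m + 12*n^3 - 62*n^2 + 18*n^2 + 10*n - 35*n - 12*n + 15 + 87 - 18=4*m^2 + 40*m + 12*n^3 + n^2*(4*m - 44) + n*(-m^2 - 26*m - 37) + 84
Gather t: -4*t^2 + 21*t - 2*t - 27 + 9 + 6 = -4*t^2 + 19*t - 12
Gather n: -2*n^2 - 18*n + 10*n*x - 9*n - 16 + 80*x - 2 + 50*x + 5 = -2*n^2 + n*(10*x - 27) + 130*x - 13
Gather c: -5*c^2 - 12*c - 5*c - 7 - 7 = -5*c^2 - 17*c - 14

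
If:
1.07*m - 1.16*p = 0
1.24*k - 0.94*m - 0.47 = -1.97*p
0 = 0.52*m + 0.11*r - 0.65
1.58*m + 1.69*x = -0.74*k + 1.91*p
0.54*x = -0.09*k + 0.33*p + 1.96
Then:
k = 10.37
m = -14.12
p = -13.03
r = 72.67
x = -6.06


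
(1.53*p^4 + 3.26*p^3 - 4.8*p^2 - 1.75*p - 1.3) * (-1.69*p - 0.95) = -2.5857*p^5 - 6.9629*p^4 + 5.015*p^3 + 7.5175*p^2 + 3.8595*p + 1.235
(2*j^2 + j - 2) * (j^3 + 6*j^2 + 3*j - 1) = 2*j^5 + 13*j^4 + 10*j^3 - 11*j^2 - 7*j + 2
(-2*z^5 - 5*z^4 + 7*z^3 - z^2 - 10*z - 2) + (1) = -2*z^5 - 5*z^4 + 7*z^3 - z^2 - 10*z - 1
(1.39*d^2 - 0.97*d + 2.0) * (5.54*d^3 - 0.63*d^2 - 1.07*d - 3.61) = 7.7006*d^5 - 6.2495*d^4 + 10.2038*d^3 - 5.24*d^2 + 1.3617*d - 7.22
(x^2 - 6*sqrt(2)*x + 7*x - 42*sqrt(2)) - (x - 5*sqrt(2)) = x^2 - 6*sqrt(2)*x + 6*x - 37*sqrt(2)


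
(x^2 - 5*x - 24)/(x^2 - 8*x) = (x + 3)/x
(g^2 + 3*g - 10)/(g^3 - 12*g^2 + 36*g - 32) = (g + 5)/(g^2 - 10*g + 16)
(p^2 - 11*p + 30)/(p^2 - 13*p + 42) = (p - 5)/(p - 7)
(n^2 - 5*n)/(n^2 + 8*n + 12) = n*(n - 5)/(n^2 + 8*n + 12)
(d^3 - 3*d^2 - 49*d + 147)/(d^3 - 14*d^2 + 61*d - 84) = (d + 7)/(d - 4)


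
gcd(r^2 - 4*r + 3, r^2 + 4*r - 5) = r - 1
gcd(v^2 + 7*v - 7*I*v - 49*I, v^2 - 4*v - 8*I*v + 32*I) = 1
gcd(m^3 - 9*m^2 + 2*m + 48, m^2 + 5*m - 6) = 1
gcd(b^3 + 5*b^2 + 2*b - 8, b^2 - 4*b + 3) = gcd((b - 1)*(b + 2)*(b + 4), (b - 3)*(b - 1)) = b - 1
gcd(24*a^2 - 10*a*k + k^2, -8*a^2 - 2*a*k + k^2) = 4*a - k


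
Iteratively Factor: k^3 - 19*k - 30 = (k + 2)*(k^2 - 2*k - 15) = (k - 5)*(k + 2)*(k + 3)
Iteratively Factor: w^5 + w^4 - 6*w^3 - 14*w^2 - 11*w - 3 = (w - 3)*(w^4 + 4*w^3 + 6*w^2 + 4*w + 1) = (w - 3)*(w + 1)*(w^3 + 3*w^2 + 3*w + 1) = (w - 3)*(w + 1)^2*(w^2 + 2*w + 1) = (w - 3)*(w + 1)^3*(w + 1)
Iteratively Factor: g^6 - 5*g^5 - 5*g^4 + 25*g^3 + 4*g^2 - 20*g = (g - 5)*(g^5 - 5*g^3 + 4*g) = (g - 5)*(g - 1)*(g^4 + g^3 - 4*g^2 - 4*g) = g*(g - 5)*(g - 1)*(g^3 + g^2 - 4*g - 4) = g*(g - 5)*(g - 1)*(g + 2)*(g^2 - g - 2) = g*(g - 5)*(g - 2)*(g - 1)*(g + 2)*(g + 1)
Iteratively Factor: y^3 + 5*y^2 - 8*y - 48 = (y + 4)*(y^2 + y - 12) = (y - 3)*(y + 4)*(y + 4)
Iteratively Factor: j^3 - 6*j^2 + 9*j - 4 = (j - 1)*(j^2 - 5*j + 4) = (j - 4)*(j - 1)*(j - 1)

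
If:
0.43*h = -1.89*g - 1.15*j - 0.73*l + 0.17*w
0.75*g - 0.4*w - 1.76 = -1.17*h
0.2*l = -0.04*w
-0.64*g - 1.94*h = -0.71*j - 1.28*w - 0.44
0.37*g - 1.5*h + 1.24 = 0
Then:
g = 2.91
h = 1.54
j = -3.83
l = -1.12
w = 5.58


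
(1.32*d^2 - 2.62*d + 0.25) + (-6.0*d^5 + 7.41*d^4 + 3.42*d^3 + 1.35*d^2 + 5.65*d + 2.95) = -6.0*d^5 + 7.41*d^4 + 3.42*d^3 + 2.67*d^2 + 3.03*d + 3.2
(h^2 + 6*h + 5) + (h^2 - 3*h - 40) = 2*h^2 + 3*h - 35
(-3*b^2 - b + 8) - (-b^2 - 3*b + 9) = -2*b^2 + 2*b - 1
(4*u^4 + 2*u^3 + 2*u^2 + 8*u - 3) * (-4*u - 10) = -16*u^5 - 48*u^4 - 28*u^3 - 52*u^2 - 68*u + 30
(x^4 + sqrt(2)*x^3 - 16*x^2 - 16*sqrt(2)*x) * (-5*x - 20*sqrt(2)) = -5*x^5 - 25*sqrt(2)*x^4 + 40*x^3 + 400*sqrt(2)*x^2 + 640*x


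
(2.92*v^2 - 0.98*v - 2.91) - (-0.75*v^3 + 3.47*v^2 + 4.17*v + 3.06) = 0.75*v^3 - 0.55*v^2 - 5.15*v - 5.97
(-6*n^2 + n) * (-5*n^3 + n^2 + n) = 30*n^5 - 11*n^4 - 5*n^3 + n^2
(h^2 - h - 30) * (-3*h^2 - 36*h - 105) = -3*h^4 - 33*h^3 + 21*h^2 + 1185*h + 3150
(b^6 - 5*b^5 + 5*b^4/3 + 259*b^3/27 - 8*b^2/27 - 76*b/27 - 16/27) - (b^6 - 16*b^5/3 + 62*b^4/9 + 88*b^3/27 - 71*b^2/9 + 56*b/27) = b^5/3 - 47*b^4/9 + 19*b^3/3 + 205*b^2/27 - 44*b/9 - 16/27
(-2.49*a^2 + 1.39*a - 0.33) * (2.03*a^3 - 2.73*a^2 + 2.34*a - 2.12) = -5.0547*a^5 + 9.6194*a^4 - 10.2912*a^3 + 9.4323*a^2 - 3.719*a + 0.6996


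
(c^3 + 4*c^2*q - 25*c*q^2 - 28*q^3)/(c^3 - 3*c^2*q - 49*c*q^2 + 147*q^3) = (c^2 - 3*c*q - 4*q^2)/(c^2 - 10*c*q + 21*q^2)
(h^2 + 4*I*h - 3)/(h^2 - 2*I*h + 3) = (h + 3*I)/(h - 3*I)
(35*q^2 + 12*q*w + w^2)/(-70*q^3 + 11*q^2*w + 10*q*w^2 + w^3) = -1/(2*q - w)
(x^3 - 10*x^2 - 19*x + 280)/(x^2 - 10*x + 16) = (x^2 - 2*x - 35)/(x - 2)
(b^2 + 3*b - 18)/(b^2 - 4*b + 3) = (b + 6)/(b - 1)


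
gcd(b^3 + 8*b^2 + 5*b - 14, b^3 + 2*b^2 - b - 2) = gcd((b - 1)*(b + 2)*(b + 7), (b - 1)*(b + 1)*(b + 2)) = b^2 + b - 2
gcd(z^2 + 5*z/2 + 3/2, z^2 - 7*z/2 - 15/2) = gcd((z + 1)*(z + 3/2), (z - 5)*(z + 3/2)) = z + 3/2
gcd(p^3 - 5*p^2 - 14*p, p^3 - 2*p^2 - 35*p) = p^2 - 7*p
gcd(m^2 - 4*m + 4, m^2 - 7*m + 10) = m - 2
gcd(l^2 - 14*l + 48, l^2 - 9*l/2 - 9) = l - 6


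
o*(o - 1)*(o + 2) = o^3 + o^2 - 2*o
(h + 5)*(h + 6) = h^2 + 11*h + 30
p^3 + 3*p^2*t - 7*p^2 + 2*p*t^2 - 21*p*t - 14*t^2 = (p - 7)*(p + t)*(p + 2*t)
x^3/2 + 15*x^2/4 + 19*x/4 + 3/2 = (x/2 + 1/2)*(x + 1/2)*(x + 6)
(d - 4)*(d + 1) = d^2 - 3*d - 4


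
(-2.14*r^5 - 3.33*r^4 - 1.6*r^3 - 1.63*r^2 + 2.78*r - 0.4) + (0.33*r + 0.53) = -2.14*r^5 - 3.33*r^4 - 1.6*r^3 - 1.63*r^2 + 3.11*r + 0.13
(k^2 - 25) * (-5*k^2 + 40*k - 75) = -5*k^4 + 40*k^3 + 50*k^2 - 1000*k + 1875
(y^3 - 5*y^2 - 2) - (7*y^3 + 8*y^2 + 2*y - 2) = -6*y^3 - 13*y^2 - 2*y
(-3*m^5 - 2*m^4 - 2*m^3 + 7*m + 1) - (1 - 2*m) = -3*m^5 - 2*m^4 - 2*m^3 + 9*m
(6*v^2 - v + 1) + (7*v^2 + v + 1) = 13*v^2 + 2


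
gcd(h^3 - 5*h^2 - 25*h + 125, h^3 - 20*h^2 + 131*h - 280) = h - 5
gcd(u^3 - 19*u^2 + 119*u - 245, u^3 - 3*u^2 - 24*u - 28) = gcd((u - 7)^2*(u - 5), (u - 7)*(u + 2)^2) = u - 7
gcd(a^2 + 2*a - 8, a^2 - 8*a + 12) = a - 2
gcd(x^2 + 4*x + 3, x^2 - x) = 1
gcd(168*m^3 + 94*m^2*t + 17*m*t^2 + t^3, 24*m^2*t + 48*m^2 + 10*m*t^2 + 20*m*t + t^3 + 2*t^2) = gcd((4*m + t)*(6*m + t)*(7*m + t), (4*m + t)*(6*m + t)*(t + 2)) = 24*m^2 + 10*m*t + t^2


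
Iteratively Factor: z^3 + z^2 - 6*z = (z - 2)*(z^2 + 3*z) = z*(z - 2)*(z + 3)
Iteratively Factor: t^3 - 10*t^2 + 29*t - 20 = (t - 5)*(t^2 - 5*t + 4) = (t - 5)*(t - 1)*(t - 4)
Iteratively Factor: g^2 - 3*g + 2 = (g - 1)*(g - 2)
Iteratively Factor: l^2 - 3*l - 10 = (l + 2)*(l - 5)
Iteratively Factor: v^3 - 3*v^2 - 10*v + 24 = (v + 3)*(v^2 - 6*v + 8) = (v - 4)*(v + 3)*(v - 2)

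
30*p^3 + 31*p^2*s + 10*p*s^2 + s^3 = (2*p + s)*(3*p + s)*(5*p + s)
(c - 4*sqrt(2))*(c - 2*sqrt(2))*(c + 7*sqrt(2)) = c^3 + sqrt(2)*c^2 - 68*c + 112*sqrt(2)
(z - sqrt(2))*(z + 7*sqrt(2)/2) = z^2 + 5*sqrt(2)*z/2 - 7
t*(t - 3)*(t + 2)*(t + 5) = t^4 + 4*t^3 - 11*t^2 - 30*t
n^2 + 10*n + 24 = (n + 4)*(n + 6)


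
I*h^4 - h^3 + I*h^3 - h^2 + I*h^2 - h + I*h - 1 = (h - I)*(h + I)^2*(I*h + I)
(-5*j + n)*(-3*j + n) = 15*j^2 - 8*j*n + n^2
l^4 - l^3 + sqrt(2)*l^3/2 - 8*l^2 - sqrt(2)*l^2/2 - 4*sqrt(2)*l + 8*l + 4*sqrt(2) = (l - 1)*(l - 2*sqrt(2))*(l + sqrt(2)/2)*(l + 2*sqrt(2))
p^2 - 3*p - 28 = (p - 7)*(p + 4)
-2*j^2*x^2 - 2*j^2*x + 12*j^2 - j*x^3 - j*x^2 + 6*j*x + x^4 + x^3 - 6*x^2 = (-2*j + x)*(j + x)*(x - 2)*(x + 3)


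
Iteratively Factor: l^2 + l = (l + 1)*(l)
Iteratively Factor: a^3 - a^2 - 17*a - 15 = (a - 5)*(a^2 + 4*a + 3) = (a - 5)*(a + 1)*(a + 3)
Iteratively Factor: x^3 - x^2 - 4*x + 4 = (x - 2)*(x^2 + x - 2) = (x - 2)*(x + 2)*(x - 1)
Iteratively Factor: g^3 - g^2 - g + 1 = (g + 1)*(g^2 - 2*g + 1) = (g - 1)*(g + 1)*(g - 1)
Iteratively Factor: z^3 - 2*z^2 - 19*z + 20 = (z + 4)*(z^2 - 6*z + 5) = (z - 1)*(z + 4)*(z - 5)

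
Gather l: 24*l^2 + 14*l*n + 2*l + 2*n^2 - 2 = 24*l^2 + l*(14*n + 2) + 2*n^2 - 2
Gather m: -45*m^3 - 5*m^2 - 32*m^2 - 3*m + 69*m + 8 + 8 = -45*m^3 - 37*m^2 + 66*m + 16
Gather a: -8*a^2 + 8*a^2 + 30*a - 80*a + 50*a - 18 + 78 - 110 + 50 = 0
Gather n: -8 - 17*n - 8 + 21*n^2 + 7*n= 21*n^2 - 10*n - 16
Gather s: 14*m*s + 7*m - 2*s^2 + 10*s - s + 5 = 7*m - 2*s^2 + s*(14*m + 9) + 5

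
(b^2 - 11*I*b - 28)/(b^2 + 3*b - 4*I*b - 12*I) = (b - 7*I)/(b + 3)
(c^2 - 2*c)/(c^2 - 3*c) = (c - 2)/(c - 3)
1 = 1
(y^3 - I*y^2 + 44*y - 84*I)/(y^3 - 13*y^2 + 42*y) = (y^3 - I*y^2 + 44*y - 84*I)/(y*(y^2 - 13*y + 42))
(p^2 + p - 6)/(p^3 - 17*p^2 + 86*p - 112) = (p + 3)/(p^2 - 15*p + 56)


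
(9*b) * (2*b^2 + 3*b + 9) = 18*b^3 + 27*b^2 + 81*b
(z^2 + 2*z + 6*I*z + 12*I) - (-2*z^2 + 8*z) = 3*z^2 - 6*z + 6*I*z + 12*I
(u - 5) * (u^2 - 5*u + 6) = u^3 - 10*u^2 + 31*u - 30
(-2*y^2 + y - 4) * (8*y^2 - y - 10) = -16*y^4 + 10*y^3 - 13*y^2 - 6*y + 40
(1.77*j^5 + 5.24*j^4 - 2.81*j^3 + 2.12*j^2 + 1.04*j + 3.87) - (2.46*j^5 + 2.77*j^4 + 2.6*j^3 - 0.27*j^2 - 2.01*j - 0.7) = -0.69*j^5 + 2.47*j^4 - 5.41*j^3 + 2.39*j^2 + 3.05*j + 4.57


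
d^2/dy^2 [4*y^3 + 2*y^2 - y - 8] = 24*y + 4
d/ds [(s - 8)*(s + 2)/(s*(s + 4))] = 2*(5*s^2 + 16*s + 32)/(s^2*(s^2 + 8*s + 16))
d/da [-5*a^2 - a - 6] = -10*a - 1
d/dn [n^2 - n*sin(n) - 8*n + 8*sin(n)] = -n*cos(n) + 2*n - sin(n) + 8*cos(n) - 8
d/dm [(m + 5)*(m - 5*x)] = 2*m - 5*x + 5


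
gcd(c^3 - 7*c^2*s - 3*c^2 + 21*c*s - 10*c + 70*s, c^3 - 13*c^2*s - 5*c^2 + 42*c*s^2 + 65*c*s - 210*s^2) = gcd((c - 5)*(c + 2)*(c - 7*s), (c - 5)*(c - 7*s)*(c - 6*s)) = -c^2 + 7*c*s + 5*c - 35*s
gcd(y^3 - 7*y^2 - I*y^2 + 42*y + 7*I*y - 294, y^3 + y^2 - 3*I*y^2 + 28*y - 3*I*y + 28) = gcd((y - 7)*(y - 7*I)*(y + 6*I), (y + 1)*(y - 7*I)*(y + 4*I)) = y - 7*I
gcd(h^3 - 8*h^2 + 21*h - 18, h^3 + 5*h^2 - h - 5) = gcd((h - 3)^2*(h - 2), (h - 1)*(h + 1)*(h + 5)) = 1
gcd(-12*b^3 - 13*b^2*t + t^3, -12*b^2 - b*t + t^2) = -12*b^2 - b*t + t^2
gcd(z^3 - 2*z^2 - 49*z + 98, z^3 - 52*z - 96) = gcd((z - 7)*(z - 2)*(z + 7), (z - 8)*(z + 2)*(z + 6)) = 1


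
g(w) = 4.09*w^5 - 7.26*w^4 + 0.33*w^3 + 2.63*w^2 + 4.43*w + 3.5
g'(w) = 20.45*w^4 - 29.04*w^3 + 0.99*w^2 + 5.26*w + 4.43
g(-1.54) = -74.55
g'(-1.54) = 219.76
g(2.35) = 104.43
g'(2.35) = 269.07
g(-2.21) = -385.81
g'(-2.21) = 798.92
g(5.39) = 12634.45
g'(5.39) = 12774.45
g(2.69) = 236.81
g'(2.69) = 531.26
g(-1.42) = -51.56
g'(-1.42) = 165.25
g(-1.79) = -147.59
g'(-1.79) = 374.69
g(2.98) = 437.44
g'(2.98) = 873.11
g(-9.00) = -289207.18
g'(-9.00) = 155379.89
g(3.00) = 455.18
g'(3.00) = 901.49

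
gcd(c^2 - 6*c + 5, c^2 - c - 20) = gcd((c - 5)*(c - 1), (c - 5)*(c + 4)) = c - 5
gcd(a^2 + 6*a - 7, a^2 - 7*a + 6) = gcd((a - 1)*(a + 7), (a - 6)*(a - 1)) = a - 1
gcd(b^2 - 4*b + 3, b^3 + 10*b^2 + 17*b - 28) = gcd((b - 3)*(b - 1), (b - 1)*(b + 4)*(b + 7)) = b - 1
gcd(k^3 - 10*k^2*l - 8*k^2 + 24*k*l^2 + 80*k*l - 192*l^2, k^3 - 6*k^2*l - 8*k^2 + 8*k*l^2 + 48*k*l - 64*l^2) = k^2 - 4*k*l - 8*k + 32*l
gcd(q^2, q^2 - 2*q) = q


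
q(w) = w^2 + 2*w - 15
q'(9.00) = 20.00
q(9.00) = 84.00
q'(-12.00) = -22.00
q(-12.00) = 105.00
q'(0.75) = 3.50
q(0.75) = -12.94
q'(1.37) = 4.74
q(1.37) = -10.38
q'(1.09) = 4.18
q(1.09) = -11.63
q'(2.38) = 6.76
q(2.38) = -4.58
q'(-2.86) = -3.72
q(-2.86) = -12.54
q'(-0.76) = 0.48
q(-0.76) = -15.94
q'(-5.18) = -8.36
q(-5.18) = 1.47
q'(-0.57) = 0.86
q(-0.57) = -15.82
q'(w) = 2*w + 2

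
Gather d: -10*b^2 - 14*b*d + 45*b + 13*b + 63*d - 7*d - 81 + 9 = -10*b^2 + 58*b + d*(56 - 14*b) - 72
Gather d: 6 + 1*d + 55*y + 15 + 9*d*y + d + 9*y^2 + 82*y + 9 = d*(9*y + 2) + 9*y^2 + 137*y + 30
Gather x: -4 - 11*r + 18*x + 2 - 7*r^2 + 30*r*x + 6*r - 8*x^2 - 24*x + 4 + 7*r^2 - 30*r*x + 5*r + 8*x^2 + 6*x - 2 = 0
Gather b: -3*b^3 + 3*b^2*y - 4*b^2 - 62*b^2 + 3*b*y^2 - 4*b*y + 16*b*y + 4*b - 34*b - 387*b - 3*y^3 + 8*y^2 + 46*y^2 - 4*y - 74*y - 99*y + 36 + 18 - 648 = -3*b^3 + b^2*(3*y - 66) + b*(3*y^2 + 12*y - 417) - 3*y^3 + 54*y^2 - 177*y - 594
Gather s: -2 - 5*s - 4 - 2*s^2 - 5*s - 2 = -2*s^2 - 10*s - 8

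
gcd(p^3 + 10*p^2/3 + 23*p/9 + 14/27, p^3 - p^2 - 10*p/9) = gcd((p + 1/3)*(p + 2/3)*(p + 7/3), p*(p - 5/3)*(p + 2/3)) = p + 2/3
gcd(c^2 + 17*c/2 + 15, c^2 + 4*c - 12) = c + 6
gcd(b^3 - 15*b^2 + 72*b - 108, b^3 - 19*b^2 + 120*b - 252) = b^2 - 12*b + 36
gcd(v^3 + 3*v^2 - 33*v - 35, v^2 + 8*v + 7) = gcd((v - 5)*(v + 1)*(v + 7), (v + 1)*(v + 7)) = v^2 + 8*v + 7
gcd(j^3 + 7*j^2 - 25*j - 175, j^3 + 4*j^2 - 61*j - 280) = j^2 + 12*j + 35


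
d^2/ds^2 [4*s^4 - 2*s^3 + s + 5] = 12*s*(4*s - 1)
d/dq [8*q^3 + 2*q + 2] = 24*q^2 + 2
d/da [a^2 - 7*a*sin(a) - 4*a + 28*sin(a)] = -7*a*cos(a) + 2*a - 7*sin(a) + 28*cos(a) - 4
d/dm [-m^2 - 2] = -2*m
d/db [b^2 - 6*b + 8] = 2*b - 6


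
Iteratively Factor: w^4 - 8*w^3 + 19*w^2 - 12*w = (w - 1)*(w^3 - 7*w^2 + 12*w) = w*(w - 1)*(w^2 - 7*w + 12) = w*(w - 3)*(w - 1)*(w - 4)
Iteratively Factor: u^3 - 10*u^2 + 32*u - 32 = (u - 4)*(u^2 - 6*u + 8) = (u - 4)^2*(u - 2)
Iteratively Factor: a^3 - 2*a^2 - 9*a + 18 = (a - 3)*(a^2 + a - 6) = (a - 3)*(a - 2)*(a + 3)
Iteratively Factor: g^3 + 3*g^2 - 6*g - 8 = (g + 4)*(g^2 - g - 2) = (g - 2)*(g + 4)*(g + 1)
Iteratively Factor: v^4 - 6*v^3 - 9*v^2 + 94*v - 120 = (v - 3)*(v^3 - 3*v^2 - 18*v + 40) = (v - 3)*(v + 4)*(v^2 - 7*v + 10) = (v - 5)*(v - 3)*(v + 4)*(v - 2)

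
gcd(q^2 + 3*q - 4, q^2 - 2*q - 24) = q + 4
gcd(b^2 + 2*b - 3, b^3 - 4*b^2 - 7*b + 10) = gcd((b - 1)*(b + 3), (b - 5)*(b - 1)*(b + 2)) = b - 1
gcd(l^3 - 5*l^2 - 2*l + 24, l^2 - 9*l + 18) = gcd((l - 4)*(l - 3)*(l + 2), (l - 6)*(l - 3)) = l - 3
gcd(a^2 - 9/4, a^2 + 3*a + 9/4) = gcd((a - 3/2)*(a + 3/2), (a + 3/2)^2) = a + 3/2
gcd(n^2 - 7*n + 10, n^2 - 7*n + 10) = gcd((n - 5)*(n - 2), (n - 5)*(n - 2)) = n^2 - 7*n + 10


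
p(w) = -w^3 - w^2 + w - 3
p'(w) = -3*w^2 - 2*w + 1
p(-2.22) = 0.79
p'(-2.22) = -9.35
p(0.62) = -3.00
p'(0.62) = -1.39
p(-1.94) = -1.40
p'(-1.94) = -6.41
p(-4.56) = 66.47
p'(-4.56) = -52.26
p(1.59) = -7.96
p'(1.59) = -9.76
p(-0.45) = -3.56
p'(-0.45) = 1.29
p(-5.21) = 106.07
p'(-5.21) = -70.01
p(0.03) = -2.97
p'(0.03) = 0.94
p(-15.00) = 3132.00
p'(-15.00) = -644.00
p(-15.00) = 3132.00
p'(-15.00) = -644.00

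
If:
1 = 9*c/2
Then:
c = 2/9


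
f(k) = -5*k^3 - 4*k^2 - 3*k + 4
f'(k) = -15*k^2 - 8*k - 3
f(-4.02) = 276.24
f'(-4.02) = -213.25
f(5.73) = -1085.18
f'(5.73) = -541.33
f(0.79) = -3.33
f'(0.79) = -18.68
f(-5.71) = 821.56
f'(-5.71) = -446.38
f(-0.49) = 5.10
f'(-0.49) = -2.68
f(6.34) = -1450.00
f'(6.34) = -656.65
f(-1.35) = 13.06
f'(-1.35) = -19.54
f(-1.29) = 11.95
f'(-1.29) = -17.64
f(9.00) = -3992.00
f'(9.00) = -1290.00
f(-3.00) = 112.00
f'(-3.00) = -114.00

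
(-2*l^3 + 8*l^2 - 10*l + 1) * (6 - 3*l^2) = 6*l^5 - 24*l^4 + 18*l^3 + 45*l^2 - 60*l + 6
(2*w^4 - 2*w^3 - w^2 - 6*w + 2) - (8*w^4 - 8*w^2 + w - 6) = -6*w^4 - 2*w^3 + 7*w^2 - 7*w + 8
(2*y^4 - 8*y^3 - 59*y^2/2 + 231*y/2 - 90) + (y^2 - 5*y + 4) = 2*y^4 - 8*y^3 - 57*y^2/2 + 221*y/2 - 86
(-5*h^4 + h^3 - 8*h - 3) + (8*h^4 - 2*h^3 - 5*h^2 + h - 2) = 3*h^4 - h^3 - 5*h^2 - 7*h - 5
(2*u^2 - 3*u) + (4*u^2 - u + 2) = 6*u^2 - 4*u + 2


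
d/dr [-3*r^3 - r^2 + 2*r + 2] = -9*r^2 - 2*r + 2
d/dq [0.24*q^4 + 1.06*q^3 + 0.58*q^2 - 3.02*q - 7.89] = 0.96*q^3 + 3.18*q^2 + 1.16*q - 3.02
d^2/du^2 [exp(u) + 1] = exp(u)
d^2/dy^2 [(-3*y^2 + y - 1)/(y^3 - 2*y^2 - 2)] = 2*(-3*y^6 + 3*y^5 - 12*y^4 - 22*y^3 + 36*y^2 - 18*y - 8)/(y^9 - 6*y^8 + 12*y^7 - 14*y^6 + 24*y^5 - 24*y^4 + 12*y^3 - 24*y^2 - 8)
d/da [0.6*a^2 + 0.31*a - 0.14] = 1.2*a + 0.31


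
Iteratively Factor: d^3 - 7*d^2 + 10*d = (d)*(d^2 - 7*d + 10) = d*(d - 2)*(d - 5)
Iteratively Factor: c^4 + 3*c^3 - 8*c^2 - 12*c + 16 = (c + 4)*(c^3 - c^2 - 4*c + 4) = (c + 2)*(c + 4)*(c^2 - 3*c + 2) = (c - 2)*(c + 2)*(c + 4)*(c - 1)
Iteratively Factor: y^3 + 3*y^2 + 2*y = (y)*(y^2 + 3*y + 2) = y*(y + 2)*(y + 1)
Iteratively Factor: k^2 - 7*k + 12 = (k - 4)*(k - 3)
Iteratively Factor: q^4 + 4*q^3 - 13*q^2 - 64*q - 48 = (q + 4)*(q^3 - 13*q - 12) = (q + 1)*(q + 4)*(q^2 - q - 12) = (q - 4)*(q + 1)*(q + 4)*(q + 3)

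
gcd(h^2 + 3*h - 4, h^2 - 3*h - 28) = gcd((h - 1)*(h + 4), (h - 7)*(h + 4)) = h + 4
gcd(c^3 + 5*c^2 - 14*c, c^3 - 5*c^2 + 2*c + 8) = c - 2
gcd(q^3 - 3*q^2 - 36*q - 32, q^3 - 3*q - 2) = q + 1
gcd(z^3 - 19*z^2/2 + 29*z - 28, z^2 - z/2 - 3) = z - 2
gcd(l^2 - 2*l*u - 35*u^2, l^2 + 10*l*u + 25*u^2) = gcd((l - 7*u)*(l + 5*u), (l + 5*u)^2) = l + 5*u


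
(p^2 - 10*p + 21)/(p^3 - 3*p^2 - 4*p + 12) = (p - 7)/(p^2 - 4)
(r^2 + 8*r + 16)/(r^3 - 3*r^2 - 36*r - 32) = (r + 4)/(r^2 - 7*r - 8)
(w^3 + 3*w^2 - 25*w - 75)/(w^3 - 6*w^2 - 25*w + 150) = (w + 3)/(w - 6)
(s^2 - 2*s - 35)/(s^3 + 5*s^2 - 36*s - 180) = (s - 7)/(s^2 - 36)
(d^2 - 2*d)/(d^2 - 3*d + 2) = d/(d - 1)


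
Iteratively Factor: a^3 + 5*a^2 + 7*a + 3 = (a + 1)*(a^2 + 4*a + 3) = (a + 1)*(a + 3)*(a + 1)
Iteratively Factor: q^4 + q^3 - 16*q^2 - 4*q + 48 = (q + 4)*(q^3 - 3*q^2 - 4*q + 12) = (q - 2)*(q + 4)*(q^2 - q - 6) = (q - 3)*(q - 2)*(q + 4)*(q + 2)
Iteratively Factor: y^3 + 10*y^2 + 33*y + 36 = (y + 3)*(y^2 + 7*y + 12) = (y + 3)^2*(y + 4)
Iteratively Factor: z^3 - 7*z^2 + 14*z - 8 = (z - 2)*(z^2 - 5*z + 4) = (z - 2)*(z - 1)*(z - 4)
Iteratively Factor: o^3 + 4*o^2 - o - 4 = (o + 4)*(o^2 - 1) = (o + 1)*(o + 4)*(o - 1)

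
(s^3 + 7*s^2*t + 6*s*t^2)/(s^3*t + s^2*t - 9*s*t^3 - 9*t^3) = s*(s^2 + 7*s*t + 6*t^2)/(t*(s^3 + s^2 - 9*s*t^2 - 9*t^2))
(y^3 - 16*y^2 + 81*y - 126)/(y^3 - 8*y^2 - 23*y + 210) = (y - 3)/(y + 5)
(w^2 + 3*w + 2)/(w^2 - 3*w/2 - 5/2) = 2*(w + 2)/(2*w - 5)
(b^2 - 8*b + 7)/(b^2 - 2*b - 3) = (-b^2 + 8*b - 7)/(-b^2 + 2*b + 3)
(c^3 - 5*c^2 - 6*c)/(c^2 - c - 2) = c*(c - 6)/(c - 2)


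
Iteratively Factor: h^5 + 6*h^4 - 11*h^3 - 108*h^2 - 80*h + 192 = (h - 1)*(h^4 + 7*h^3 - 4*h^2 - 112*h - 192) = (h - 1)*(h + 4)*(h^3 + 3*h^2 - 16*h - 48) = (h - 1)*(h + 3)*(h + 4)*(h^2 - 16) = (h - 1)*(h + 3)*(h + 4)^2*(h - 4)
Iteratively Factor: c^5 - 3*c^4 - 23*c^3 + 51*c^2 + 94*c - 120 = (c + 4)*(c^4 - 7*c^3 + 5*c^2 + 31*c - 30) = (c - 5)*(c + 4)*(c^3 - 2*c^2 - 5*c + 6) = (c - 5)*(c + 2)*(c + 4)*(c^2 - 4*c + 3) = (c - 5)*(c - 3)*(c + 2)*(c + 4)*(c - 1)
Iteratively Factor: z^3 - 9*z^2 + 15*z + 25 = (z - 5)*(z^2 - 4*z - 5) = (z - 5)^2*(z + 1)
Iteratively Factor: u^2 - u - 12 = (u - 4)*(u + 3)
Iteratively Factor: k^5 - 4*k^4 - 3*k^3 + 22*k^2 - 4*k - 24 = (k + 2)*(k^4 - 6*k^3 + 9*k^2 + 4*k - 12) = (k - 3)*(k + 2)*(k^3 - 3*k^2 + 4) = (k - 3)*(k - 2)*(k + 2)*(k^2 - k - 2) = (k - 3)*(k - 2)^2*(k + 2)*(k + 1)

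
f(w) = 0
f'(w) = 0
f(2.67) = 0.00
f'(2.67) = 0.00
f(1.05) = 0.00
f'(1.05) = 0.00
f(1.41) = 0.00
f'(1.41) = 0.00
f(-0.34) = 0.00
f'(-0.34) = 0.00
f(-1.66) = 0.00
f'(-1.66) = 0.00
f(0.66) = 0.00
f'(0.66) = 0.00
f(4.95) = 0.00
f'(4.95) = 0.00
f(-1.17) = 0.00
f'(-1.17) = 0.00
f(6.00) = 0.00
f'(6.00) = 0.00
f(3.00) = 0.00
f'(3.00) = 0.00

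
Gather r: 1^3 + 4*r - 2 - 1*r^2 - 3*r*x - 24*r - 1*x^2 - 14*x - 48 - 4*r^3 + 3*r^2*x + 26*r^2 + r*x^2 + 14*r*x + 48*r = -4*r^3 + r^2*(3*x + 25) + r*(x^2 + 11*x + 28) - x^2 - 14*x - 49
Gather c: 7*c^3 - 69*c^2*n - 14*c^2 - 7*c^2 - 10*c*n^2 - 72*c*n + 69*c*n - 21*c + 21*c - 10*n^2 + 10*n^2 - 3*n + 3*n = 7*c^3 + c^2*(-69*n - 21) + c*(-10*n^2 - 3*n)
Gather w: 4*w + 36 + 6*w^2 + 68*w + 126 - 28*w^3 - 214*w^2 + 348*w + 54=-28*w^3 - 208*w^2 + 420*w + 216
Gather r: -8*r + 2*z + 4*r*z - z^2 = r*(4*z - 8) - z^2 + 2*z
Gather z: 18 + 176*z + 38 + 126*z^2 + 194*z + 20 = 126*z^2 + 370*z + 76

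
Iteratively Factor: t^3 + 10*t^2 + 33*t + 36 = (t + 3)*(t^2 + 7*t + 12) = (t + 3)^2*(t + 4)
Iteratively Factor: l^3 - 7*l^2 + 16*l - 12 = (l - 2)*(l^2 - 5*l + 6) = (l - 2)^2*(l - 3)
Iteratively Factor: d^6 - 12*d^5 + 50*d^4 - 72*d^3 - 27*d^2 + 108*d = (d - 3)*(d^5 - 9*d^4 + 23*d^3 - 3*d^2 - 36*d) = d*(d - 3)*(d^4 - 9*d^3 + 23*d^2 - 3*d - 36) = d*(d - 3)^2*(d^3 - 6*d^2 + 5*d + 12) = d*(d - 3)^2*(d + 1)*(d^2 - 7*d + 12) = d*(d - 3)^3*(d + 1)*(d - 4)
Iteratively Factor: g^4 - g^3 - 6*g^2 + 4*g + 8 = (g + 2)*(g^3 - 3*g^2 + 4) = (g - 2)*(g + 2)*(g^2 - g - 2) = (g - 2)^2*(g + 2)*(g + 1)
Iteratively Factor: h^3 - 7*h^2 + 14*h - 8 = (h - 1)*(h^2 - 6*h + 8) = (h - 2)*(h - 1)*(h - 4)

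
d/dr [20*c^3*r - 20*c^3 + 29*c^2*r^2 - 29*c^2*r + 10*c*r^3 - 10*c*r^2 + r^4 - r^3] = 20*c^3 + 58*c^2*r - 29*c^2 + 30*c*r^2 - 20*c*r + 4*r^3 - 3*r^2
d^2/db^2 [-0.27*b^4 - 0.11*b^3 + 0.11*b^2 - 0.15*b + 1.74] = -3.24*b^2 - 0.66*b + 0.22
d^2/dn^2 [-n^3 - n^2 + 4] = -6*n - 2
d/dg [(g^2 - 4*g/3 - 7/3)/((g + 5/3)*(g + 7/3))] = 48*(9*g^2 + 21*g + 7)/(81*g^4 + 648*g^3 + 1926*g^2 + 2520*g + 1225)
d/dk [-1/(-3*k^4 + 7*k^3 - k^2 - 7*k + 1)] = (-12*k^3 + 21*k^2 - 2*k - 7)/(3*k^4 - 7*k^3 + k^2 + 7*k - 1)^2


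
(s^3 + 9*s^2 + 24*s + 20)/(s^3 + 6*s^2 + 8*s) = (s^2 + 7*s + 10)/(s*(s + 4))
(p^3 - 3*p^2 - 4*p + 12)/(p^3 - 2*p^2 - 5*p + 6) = (p - 2)/(p - 1)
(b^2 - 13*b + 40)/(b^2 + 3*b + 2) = (b^2 - 13*b + 40)/(b^2 + 3*b + 2)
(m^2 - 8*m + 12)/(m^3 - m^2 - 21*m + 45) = (m^2 - 8*m + 12)/(m^3 - m^2 - 21*m + 45)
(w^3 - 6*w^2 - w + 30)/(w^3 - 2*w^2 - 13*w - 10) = (w - 3)/(w + 1)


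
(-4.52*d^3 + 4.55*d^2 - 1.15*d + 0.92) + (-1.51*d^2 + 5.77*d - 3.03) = -4.52*d^3 + 3.04*d^2 + 4.62*d - 2.11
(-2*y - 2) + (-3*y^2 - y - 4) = -3*y^2 - 3*y - 6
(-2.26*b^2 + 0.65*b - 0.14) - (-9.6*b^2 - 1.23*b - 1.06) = 7.34*b^2 + 1.88*b + 0.92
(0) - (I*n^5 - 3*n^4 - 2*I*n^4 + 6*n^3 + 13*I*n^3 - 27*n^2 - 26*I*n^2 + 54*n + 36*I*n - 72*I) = -I*n^5 + 3*n^4 + 2*I*n^4 - 6*n^3 - 13*I*n^3 + 27*n^2 + 26*I*n^2 - 54*n - 36*I*n + 72*I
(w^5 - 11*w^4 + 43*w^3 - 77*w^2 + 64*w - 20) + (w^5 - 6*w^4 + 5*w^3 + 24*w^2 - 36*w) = 2*w^5 - 17*w^4 + 48*w^3 - 53*w^2 + 28*w - 20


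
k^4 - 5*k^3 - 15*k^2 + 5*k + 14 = (k - 7)*(k - 1)*(k + 1)*(k + 2)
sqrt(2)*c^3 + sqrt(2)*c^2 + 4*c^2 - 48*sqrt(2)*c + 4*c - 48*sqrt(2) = (c - 4*sqrt(2))*(c + 6*sqrt(2))*(sqrt(2)*c + sqrt(2))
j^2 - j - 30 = (j - 6)*(j + 5)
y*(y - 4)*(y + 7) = y^3 + 3*y^2 - 28*y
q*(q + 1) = q^2 + q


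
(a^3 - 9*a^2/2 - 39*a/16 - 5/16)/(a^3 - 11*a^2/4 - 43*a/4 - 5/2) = (a + 1/4)/(a + 2)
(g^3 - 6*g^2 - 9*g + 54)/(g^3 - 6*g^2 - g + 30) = (g^2 - 3*g - 18)/(g^2 - 3*g - 10)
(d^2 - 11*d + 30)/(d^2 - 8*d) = (d^2 - 11*d + 30)/(d*(d - 8))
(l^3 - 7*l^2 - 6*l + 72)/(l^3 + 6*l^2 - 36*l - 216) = (l^2 - l - 12)/(l^2 + 12*l + 36)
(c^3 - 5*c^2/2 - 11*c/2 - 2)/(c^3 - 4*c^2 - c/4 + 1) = 2*(c + 1)/(2*c - 1)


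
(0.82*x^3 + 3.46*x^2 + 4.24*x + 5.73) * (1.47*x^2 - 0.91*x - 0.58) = 1.2054*x^5 + 4.34*x^4 + 2.6086*x^3 + 2.5579*x^2 - 7.6735*x - 3.3234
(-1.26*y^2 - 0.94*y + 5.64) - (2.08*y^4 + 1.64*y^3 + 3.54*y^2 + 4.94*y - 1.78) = -2.08*y^4 - 1.64*y^3 - 4.8*y^2 - 5.88*y + 7.42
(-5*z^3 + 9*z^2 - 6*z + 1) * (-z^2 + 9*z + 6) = 5*z^5 - 54*z^4 + 57*z^3 - z^2 - 27*z + 6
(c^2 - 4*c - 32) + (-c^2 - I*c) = -4*c - I*c - 32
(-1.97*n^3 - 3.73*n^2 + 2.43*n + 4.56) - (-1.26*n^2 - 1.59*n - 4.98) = -1.97*n^3 - 2.47*n^2 + 4.02*n + 9.54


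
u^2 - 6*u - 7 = (u - 7)*(u + 1)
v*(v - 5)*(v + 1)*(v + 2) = v^4 - 2*v^3 - 13*v^2 - 10*v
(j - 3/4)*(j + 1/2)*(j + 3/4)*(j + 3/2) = j^4 + 2*j^3 + 3*j^2/16 - 9*j/8 - 27/64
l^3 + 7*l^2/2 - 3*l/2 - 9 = (l - 3/2)*(l + 2)*(l + 3)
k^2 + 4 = (k - 2*I)*(k + 2*I)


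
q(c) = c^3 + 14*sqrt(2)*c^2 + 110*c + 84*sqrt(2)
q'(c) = 3*c^2 + 28*sqrt(2)*c + 110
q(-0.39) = 78.85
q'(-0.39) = 95.01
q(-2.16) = -36.51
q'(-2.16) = 38.47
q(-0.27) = 90.52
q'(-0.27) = 99.53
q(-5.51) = -53.49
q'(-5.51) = -17.10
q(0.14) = 134.58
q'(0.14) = 115.60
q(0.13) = 133.43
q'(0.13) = 115.20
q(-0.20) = 97.58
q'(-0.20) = 102.20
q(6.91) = 2154.20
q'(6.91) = 526.87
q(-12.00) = -78.15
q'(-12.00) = 66.82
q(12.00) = 6017.85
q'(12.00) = 1017.18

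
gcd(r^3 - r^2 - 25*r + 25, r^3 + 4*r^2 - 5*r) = r^2 + 4*r - 5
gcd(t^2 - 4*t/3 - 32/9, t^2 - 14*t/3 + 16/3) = t - 8/3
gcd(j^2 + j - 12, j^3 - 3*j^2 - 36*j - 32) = j + 4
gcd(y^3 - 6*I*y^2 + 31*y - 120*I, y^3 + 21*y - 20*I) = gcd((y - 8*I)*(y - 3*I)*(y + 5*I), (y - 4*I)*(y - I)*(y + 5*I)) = y + 5*I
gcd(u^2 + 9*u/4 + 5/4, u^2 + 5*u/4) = u + 5/4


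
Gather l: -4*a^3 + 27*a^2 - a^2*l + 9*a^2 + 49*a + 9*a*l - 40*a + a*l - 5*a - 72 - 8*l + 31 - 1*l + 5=-4*a^3 + 36*a^2 + 4*a + l*(-a^2 + 10*a - 9) - 36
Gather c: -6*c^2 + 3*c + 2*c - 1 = -6*c^2 + 5*c - 1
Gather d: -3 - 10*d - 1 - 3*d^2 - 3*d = -3*d^2 - 13*d - 4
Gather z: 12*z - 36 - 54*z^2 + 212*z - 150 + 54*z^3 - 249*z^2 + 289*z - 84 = 54*z^3 - 303*z^2 + 513*z - 270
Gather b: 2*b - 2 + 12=2*b + 10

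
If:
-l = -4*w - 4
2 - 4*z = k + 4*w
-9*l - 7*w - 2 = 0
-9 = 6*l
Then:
No Solution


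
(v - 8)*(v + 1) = v^2 - 7*v - 8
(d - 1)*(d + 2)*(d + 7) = d^3 + 8*d^2 + 5*d - 14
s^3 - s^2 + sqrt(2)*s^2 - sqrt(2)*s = s*(s - 1)*(s + sqrt(2))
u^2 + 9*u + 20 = (u + 4)*(u + 5)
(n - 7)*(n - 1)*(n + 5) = n^3 - 3*n^2 - 33*n + 35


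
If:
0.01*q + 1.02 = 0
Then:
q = -102.00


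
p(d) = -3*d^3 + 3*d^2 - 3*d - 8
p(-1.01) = 1.18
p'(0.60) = -2.64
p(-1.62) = 17.49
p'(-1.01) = -18.24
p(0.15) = -8.39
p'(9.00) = -678.00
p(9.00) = -1979.00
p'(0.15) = -2.30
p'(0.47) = -2.17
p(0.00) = -8.00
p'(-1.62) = -36.34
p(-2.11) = 39.87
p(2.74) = -55.41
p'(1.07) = -6.88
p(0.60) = -9.37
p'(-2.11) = -55.73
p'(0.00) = -3.00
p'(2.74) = -54.13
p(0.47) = -9.06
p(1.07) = -11.45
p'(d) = -9*d^2 + 6*d - 3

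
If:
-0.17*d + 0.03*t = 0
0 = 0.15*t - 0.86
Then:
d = 1.01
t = 5.73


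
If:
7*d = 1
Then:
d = 1/7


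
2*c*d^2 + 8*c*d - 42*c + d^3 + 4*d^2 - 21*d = (2*c + d)*(d - 3)*(d + 7)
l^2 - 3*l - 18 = (l - 6)*(l + 3)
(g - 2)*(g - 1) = g^2 - 3*g + 2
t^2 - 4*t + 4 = (t - 2)^2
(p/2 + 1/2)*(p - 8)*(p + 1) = p^3/2 - 3*p^2 - 15*p/2 - 4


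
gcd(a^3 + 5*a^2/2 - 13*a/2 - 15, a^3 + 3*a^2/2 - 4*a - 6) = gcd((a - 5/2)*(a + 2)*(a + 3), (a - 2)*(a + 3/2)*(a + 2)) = a + 2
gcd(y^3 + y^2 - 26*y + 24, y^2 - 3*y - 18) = 1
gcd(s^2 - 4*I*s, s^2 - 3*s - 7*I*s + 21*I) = 1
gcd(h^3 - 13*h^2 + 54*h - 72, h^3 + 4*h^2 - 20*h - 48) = h - 4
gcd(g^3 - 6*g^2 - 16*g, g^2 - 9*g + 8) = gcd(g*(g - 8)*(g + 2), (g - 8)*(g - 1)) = g - 8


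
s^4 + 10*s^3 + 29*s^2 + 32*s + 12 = (s + 1)^2*(s + 2)*(s + 6)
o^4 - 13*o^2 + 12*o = o*(o - 3)*(o - 1)*(o + 4)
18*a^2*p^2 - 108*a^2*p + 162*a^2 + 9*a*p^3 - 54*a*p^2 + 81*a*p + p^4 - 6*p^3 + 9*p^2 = (3*a + p)*(6*a + p)*(p - 3)^2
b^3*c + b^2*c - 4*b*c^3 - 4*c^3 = (b - 2*c)*(b + 2*c)*(b*c + c)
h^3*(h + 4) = h^4 + 4*h^3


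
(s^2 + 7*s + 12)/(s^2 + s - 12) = (s + 3)/(s - 3)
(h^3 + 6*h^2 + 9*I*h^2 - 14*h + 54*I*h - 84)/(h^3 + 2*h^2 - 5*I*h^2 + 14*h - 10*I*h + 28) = (h^2 + h*(6 + 7*I) + 42*I)/(h^2 + h*(2 - 7*I) - 14*I)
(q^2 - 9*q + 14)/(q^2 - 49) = (q - 2)/(q + 7)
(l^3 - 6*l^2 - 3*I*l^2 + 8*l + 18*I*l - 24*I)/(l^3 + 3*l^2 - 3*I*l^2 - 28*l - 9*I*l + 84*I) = (l - 2)/(l + 7)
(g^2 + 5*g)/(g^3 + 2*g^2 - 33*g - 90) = g/(g^2 - 3*g - 18)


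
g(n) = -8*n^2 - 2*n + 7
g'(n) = -16*n - 2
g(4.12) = -137.04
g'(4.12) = -67.92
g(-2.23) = -28.32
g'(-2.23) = 33.68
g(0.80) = 0.28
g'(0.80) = -14.80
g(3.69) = -109.31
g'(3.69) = -61.04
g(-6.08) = -276.57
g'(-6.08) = 95.28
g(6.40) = -333.48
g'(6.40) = -104.40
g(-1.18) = -1.78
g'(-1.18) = 16.88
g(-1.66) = -11.72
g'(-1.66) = 24.56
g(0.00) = 7.00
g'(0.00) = -2.00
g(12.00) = -1169.00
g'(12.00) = -194.00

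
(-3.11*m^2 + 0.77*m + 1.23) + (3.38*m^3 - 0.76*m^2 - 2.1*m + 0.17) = 3.38*m^3 - 3.87*m^2 - 1.33*m + 1.4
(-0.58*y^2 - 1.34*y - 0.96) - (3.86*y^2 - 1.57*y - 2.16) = -4.44*y^2 + 0.23*y + 1.2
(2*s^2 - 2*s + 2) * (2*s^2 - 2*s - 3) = 4*s^4 - 8*s^3 + 2*s^2 + 2*s - 6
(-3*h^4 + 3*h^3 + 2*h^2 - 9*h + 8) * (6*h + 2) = -18*h^5 + 12*h^4 + 18*h^3 - 50*h^2 + 30*h + 16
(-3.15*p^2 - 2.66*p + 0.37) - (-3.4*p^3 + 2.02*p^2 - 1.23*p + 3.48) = 3.4*p^3 - 5.17*p^2 - 1.43*p - 3.11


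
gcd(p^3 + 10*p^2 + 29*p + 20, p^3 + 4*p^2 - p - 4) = p^2 + 5*p + 4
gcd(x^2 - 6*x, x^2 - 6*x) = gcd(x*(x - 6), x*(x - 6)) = x^2 - 6*x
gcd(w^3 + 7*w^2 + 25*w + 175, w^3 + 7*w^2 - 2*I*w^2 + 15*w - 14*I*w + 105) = w^2 + w*(7 - 5*I) - 35*I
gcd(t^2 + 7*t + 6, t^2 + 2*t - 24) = t + 6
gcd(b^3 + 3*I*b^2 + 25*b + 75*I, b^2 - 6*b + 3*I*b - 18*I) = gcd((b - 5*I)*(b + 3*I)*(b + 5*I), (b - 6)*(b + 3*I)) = b + 3*I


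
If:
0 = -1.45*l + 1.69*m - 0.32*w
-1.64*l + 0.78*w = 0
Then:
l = 0.475609756097561*w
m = 0.597416654639919*w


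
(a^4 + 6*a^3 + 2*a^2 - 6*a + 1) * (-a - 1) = -a^5 - 7*a^4 - 8*a^3 + 4*a^2 + 5*a - 1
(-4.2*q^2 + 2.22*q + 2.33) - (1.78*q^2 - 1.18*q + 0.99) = -5.98*q^2 + 3.4*q + 1.34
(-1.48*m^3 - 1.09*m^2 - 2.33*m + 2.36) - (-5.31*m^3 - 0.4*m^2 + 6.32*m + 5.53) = 3.83*m^3 - 0.69*m^2 - 8.65*m - 3.17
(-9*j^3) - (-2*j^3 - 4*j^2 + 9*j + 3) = -7*j^3 + 4*j^2 - 9*j - 3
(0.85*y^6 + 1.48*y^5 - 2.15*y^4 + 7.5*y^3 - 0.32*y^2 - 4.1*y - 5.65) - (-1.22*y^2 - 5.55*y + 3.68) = 0.85*y^6 + 1.48*y^5 - 2.15*y^4 + 7.5*y^3 + 0.9*y^2 + 1.45*y - 9.33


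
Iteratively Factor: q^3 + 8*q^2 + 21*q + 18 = (q + 3)*(q^2 + 5*q + 6) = (q + 2)*(q + 3)*(q + 3)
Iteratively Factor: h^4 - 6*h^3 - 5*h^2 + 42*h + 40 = (h - 5)*(h^3 - h^2 - 10*h - 8) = (h - 5)*(h + 1)*(h^2 - 2*h - 8) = (h - 5)*(h + 1)*(h + 2)*(h - 4)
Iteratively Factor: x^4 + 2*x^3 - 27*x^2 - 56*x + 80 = (x + 4)*(x^3 - 2*x^2 - 19*x + 20) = (x - 5)*(x + 4)*(x^2 + 3*x - 4) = (x - 5)*(x + 4)^2*(x - 1)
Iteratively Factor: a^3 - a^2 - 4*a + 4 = (a - 1)*(a^2 - 4) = (a - 2)*(a - 1)*(a + 2)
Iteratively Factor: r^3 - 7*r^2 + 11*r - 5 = (r - 1)*(r^2 - 6*r + 5) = (r - 5)*(r - 1)*(r - 1)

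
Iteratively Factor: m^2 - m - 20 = (m + 4)*(m - 5)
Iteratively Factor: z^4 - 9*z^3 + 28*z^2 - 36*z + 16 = (z - 4)*(z^3 - 5*z^2 + 8*z - 4) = (z - 4)*(z - 1)*(z^2 - 4*z + 4) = (z - 4)*(z - 2)*(z - 1)*(z - 2)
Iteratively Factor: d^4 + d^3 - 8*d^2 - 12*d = (d)*(d^3 + d^2 - 8*d - 12) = d*(d - 3)*(d^2 + 4*d + 4) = d*(d - 3)*(d + 2)*(d + 2)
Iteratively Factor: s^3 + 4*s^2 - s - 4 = (s + 1)*(s^2 + 3*s - 4) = (s + 1)*(s + 4)*(s - 1)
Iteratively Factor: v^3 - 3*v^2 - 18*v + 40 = (v + 4)*(v^2 - 7*v + 10) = (v - 5)*(v + 4)*(v - 2)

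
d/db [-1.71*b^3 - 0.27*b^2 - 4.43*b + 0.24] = -5.13*b^2 - 0.54*b - 4.43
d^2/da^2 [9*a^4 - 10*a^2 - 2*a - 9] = 108*a^2 - 20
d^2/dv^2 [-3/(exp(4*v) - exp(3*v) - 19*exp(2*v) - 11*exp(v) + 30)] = 3*(2*(-4*exp(3*v) + 3*exp(2*v) + 38*exp(v) + 11)^2*exp(v) + (16*exp(3*v) - 9*exp(2*v) - 76*exp(v) - 11)*(-exp(4*v) + exp(3*v) + 19*exp(2*v) + 11*exp(v) - 30))*exp(v)/(-exp(4*v) + exp(3*v) + 19*exp(2*v) + 11*exp(v) - 30)^3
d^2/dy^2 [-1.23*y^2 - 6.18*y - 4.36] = -2.46000000000000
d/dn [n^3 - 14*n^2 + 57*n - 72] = 3*n^2 - 28*n + 57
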